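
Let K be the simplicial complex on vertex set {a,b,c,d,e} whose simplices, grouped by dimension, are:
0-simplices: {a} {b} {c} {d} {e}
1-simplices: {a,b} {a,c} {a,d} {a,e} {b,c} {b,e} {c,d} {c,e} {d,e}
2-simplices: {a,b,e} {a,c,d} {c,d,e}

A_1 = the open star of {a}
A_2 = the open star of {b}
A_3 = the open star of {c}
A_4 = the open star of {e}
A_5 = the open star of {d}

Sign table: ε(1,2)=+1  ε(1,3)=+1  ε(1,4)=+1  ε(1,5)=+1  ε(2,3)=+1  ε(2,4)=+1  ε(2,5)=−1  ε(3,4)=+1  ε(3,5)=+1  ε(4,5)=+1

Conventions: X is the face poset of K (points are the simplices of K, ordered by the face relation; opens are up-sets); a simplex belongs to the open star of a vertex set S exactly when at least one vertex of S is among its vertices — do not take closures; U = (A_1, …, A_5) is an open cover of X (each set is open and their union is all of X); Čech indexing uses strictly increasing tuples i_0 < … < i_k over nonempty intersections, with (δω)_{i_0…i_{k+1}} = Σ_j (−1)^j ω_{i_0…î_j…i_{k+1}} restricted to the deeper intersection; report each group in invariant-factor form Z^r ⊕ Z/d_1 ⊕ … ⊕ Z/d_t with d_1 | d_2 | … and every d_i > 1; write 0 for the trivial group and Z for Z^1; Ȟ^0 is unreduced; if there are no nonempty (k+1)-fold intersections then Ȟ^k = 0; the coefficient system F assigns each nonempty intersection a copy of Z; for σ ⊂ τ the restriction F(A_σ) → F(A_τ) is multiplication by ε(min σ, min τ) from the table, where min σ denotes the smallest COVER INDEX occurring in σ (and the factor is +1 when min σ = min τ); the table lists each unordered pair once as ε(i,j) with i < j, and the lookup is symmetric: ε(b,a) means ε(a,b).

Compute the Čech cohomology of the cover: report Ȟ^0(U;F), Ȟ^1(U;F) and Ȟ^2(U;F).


cover nerve:
  A1={{a},{a,b},{a,c},{a,d},{a,e},{a,b,e},{a,c,d}} A2={{b},{a,b},{b,c},{b,e},{a,b,e}} A3={{c},{a,c},{b,c},{c,d},{c,e},{a,c,d},{c,d,e}} A4={{e},{a,e},{b,e},{c,e},{d,e},{a,b,e},{c,d,e}} A5={{d},{a,d},{c,d},{d,e},{a,c,d},{c,d,e}}
  A12={{a,b},{a,b,e}} A13={{a,c},{a,c,d}} A14={{a,e},{a,b,e}} A15={{a,d},{a,c,d}} A23={{b,c}} A24={{b,e},{a,b,e}} A34={{c,e},{c,d,e}} A35={{c,d},{a,c,d},{c,d,e}} A45={{d,e},{c,d,e}}
  A124={{a,b,e}} A135={{a,c,d}} A345={{c,d,e}}
C dims 5,9,3; δ0: rk 4, SNF 1^4; δ1: rk 3, SNF 1^3
Ȟ^0: (5−4)−0=1 ⇒ Z
Ȟ^1: (9−3)−4=2 ⇒ Z^2
Ȟ^2: (3−0)−3=0 ⇒ 0

Ȟ^0 ≅ Z, Ȟ^1 ≅ Z^2, Ȟ^2 ≅ 0


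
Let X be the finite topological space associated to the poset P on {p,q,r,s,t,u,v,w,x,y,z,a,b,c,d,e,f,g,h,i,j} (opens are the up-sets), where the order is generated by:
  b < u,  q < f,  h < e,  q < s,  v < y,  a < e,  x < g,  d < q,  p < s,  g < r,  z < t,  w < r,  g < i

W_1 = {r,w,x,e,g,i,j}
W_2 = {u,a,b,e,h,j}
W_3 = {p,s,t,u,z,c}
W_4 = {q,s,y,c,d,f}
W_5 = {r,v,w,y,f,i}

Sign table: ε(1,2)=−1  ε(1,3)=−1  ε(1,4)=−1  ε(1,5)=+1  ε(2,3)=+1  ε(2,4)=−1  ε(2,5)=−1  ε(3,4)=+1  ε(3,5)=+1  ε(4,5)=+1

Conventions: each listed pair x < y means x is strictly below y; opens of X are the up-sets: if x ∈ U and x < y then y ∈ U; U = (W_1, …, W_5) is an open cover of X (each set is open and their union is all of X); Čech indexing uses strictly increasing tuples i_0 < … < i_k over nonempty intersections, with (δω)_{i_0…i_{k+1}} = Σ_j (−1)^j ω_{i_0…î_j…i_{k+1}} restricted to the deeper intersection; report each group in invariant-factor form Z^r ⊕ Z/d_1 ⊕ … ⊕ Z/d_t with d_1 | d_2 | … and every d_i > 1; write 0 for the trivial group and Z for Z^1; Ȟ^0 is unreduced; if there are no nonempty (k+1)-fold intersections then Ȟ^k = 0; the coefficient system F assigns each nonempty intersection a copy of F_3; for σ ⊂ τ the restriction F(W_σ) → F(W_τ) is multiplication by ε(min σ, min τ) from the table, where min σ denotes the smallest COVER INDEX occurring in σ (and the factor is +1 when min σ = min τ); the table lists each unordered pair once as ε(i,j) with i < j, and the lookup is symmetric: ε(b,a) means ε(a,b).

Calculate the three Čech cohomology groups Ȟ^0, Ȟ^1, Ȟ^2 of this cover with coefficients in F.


Ȟ^0(U;F) ≅ 0, Ȟ^1(U;F) ≅ 0 and Ȟ^2(U;F) ≅ 0

cover nerve:
  W12={e,j} W15={r,w,i} W23={u} W34={s,c} W45={y,f}
C dims 5,5; δ0: rk_F3 5
Ȟ^0: (5−5)−0=0 ⇒ 0
Ȟ^1: (5−0)−5=0 ⇒ 0
Ȟ^2: (0−0)−0=0 ⇒ 0


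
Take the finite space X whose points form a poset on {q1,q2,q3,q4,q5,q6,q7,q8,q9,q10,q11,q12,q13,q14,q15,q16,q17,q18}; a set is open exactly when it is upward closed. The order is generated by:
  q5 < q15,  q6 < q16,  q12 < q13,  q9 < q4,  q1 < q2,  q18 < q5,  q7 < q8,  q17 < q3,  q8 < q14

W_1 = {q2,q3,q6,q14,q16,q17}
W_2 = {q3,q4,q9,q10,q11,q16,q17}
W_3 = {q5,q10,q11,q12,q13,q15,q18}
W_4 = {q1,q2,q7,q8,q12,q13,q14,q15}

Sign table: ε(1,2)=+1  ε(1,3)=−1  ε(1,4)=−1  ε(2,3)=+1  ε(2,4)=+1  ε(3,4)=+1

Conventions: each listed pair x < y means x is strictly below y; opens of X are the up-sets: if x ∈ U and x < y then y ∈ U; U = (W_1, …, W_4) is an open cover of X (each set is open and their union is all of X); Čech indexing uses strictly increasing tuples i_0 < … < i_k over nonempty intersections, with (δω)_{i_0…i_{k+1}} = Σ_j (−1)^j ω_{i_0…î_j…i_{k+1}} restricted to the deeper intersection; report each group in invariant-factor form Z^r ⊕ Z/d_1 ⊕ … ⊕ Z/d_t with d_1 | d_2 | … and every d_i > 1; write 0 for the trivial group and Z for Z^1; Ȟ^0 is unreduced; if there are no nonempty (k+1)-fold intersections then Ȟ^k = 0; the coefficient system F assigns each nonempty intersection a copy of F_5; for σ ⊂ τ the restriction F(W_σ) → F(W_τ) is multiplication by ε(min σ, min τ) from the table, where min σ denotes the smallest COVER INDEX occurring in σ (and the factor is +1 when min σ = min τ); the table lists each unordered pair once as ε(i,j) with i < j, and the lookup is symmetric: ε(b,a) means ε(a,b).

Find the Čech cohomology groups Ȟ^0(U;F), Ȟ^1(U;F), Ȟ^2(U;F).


Ȟ^0 ≅ 0,  Ȟ^1 ≅ 0,  Ȟ^2 ≅ 0

intersection data:
  W12={q3,q16,q17} W14={q2,q14} W23={q10,q11} W34={q12,q13,q15}
C dims 4,4; δ0: rk_F5 4
Ȟ^0 = (4 − 4) − 0 = 0, so Ȟ^0 ≅ 0
Ȟ^1 = (4 − 0) − 4 = 0, so Ȟ^1 ≅ 0
Ȟ^2 = (0 − 0) − 0 = 0, so Ȟ^2 ≅ 0


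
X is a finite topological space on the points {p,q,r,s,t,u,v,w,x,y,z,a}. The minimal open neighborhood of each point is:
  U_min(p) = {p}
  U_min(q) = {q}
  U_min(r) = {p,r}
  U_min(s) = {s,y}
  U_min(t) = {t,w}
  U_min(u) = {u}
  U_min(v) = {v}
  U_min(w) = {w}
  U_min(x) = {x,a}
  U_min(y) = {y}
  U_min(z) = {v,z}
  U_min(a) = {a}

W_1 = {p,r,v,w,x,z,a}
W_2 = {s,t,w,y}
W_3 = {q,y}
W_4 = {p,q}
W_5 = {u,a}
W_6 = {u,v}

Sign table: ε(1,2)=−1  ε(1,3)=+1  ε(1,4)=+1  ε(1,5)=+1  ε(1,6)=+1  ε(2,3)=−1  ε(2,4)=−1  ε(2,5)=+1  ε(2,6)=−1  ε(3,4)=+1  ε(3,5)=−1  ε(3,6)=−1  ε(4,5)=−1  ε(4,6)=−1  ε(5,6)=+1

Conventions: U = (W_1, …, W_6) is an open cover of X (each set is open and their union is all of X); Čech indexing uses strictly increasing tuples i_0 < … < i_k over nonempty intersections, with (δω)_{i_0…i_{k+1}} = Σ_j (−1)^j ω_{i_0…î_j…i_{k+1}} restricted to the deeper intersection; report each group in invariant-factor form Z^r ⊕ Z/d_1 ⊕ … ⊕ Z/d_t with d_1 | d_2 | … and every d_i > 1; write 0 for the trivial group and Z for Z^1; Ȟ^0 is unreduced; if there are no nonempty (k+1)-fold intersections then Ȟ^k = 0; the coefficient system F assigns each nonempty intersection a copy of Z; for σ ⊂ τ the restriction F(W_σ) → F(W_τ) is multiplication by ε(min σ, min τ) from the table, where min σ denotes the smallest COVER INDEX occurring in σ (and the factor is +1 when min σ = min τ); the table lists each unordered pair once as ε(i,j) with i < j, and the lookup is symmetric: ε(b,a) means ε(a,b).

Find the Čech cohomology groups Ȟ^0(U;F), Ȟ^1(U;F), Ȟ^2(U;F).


Ȟ^0 = Z, Ȟ^1 = Z^2 and Ȟ^2 = 0

intersection data:
  W12={w} W14={p} W15={a} W16={v} W23={y} W34={q} W56={u}
C dims 6,7; δ0: rk 5, SNF 1^5
Ȟ^0 = (6 − 5) − 0 = 1, so Ȟ^0 ≅ Z
Ȟ^1 = (7 − 0) − 5 = 2, so Ȟ^1 ≅ Z^2
Ȟ^2 = (0 − 0) − 0 = 0, so Ȟ^2 ≅ 0


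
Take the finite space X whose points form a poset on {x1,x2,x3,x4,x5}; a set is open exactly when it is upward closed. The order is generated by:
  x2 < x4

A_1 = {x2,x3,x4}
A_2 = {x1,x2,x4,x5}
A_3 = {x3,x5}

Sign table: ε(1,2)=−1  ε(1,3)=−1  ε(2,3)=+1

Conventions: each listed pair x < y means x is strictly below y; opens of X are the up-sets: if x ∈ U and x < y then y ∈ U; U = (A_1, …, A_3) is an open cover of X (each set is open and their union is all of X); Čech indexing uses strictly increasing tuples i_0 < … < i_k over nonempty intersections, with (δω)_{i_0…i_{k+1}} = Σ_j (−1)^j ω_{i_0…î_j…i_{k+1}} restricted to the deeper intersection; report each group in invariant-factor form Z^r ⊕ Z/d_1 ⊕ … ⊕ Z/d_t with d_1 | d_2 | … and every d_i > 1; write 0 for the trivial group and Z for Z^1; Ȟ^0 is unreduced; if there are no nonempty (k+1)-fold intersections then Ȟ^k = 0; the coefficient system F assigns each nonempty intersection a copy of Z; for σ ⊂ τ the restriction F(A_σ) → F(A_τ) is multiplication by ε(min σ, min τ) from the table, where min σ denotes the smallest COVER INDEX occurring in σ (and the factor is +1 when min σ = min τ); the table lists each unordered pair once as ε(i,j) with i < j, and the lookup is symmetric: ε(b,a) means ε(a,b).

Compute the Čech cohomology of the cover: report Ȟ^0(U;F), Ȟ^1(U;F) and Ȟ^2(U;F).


cover nerve:
  A12={x2,x4} A13={x3} A23={x5}
C dims 3,3; δ0: rk 2, SNF 1^2
Ȟ^0: (3−2)−0=1 ⇒ Z
Ȟ^1: (3−0)−2=1 ⇒ Z
Ȟ^2: (0−0)−0=0 ⇒ 0

Ȟ^0(U;F) ≅ Z, Ȟ^1(U;F) ≅ Z, Ȟ^2(U;F) ≅ 0


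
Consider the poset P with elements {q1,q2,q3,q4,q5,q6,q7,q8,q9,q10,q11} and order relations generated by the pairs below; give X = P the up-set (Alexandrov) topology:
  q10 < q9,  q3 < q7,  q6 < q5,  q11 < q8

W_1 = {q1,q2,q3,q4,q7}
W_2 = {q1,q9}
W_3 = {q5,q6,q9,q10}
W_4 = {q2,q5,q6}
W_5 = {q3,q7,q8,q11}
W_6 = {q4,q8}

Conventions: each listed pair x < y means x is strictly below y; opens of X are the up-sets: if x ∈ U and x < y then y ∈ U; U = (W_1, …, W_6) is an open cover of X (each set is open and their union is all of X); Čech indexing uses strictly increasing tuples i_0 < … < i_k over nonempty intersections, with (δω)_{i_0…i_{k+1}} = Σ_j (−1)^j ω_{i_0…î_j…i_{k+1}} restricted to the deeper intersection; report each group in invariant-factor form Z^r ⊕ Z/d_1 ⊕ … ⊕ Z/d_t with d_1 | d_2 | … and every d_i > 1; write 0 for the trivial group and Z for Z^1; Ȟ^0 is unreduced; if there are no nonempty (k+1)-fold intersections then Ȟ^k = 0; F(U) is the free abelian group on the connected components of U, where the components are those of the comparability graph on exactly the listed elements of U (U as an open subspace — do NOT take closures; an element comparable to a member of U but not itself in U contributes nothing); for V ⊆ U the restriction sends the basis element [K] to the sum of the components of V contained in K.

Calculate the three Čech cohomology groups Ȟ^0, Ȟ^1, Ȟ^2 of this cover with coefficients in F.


nerve simplices:
  W12={q1} W14={q2} W15={q3,q7} W16={q4} W23={q9} W34={q5,q6} W56={q8}
components per intersection:
  W1: {q1} {q2} {q3,q7} {q4}
  W2: {q1} {q9}
  W3: {q5,q6} {q9,q10}
  W4: {q2} {q5,q6}
  W5: {q3,q7} {q8,q11}
  W6: {q4} {q8}
  W12: {q1}
  W14: {q2}
  W15: {q3,q7}
  W16: {q4}
  W23: {q9}
  W34: {q5,q6}
  W56: {q8}
C dims 14,7; δ0: rk 7, SNF 1^7
degree 0: 14−7−0 = 7 → Ȟ^0 ≅ Z^7
degree 1: 7−0−7 = 0 → Ȟ^1 ≅ 0
degree 2: 0−0−0 = 0 → Ȟ^2 ≅ 0

Ȟ^0(U;F) ≅ Z^7, Ȟ^1(U;F) ≅ 0, Ȟ^2(U;F) ≅ 0


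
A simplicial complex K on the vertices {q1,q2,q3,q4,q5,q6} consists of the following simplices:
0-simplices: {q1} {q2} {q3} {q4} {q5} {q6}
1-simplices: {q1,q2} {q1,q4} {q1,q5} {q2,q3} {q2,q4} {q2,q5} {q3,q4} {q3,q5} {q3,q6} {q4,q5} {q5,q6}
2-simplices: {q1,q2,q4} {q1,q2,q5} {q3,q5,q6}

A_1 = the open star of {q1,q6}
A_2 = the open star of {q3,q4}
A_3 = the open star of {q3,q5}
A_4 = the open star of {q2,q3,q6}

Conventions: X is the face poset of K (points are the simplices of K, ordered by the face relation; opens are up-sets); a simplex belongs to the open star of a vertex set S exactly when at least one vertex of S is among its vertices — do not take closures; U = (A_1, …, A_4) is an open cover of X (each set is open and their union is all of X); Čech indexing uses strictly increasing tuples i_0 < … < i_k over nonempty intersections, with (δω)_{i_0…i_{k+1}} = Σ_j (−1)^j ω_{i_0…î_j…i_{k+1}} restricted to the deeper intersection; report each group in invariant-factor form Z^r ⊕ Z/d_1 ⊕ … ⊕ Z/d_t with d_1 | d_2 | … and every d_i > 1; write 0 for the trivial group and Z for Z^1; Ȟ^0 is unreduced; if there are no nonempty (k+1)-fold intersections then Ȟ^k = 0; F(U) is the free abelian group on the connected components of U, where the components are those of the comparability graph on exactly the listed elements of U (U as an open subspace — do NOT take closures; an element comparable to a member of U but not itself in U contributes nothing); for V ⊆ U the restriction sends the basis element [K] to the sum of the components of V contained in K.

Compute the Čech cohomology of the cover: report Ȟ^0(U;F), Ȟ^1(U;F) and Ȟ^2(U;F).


Ȟ^0 ≅ Z,  Ȟ^1 ≅ Z^3,  Ȟ^2 ≅ 0

nerve of the cover:
  A1={{q1},{q6},{q1,q2},{q1,q4},{q1,q5},{q3,q6},{q5,q6},{q1,q2,q4},{q1,q2,q5},{q3,q5,q6}} A2={{q3},{q4},{q1,q4},{q2,q3},{q2,q4},{q3,q4},{q3,q5},{q3,q6},{q4,q5},{q1,q2,q4},{q3,q5,q6}} A3={{q3},{q5},{q1,q5},{q2,q3},{q2,q5},{q3,q4},{q3,q5},{q3,q6},{q4,q5},{q5,q6},{q1,q2,q5},{q3,q5,q6}} A4={{q2},{q3},{q6},{q1,q2},{q2,q3},{q2,q4},{q2,q5},{q3,q4},{q3,q5},{q3,q6},{q5,q6},{q1,q2,q4},{q1,q2,q5},{q3,q5,q6}}
  A12={{q1,q4},{q3,q6},{q1,q2,q4},{q3,q5,q6}} A13={{q1,q5},{q3,q6},{q5,q6},{q1,q2,q5},{q3,q5,q6}} A14={{q6},{q1,q2},{q3,q6},{q5,q6},{q1,q2,q4},{q1,q2,q5},{q3,q5,q6}} A23={{q3},{q2,q3},{q3,q4},{q3,q5},{q3,q6},{q4,q5},{q3,q5,q6}} A24={{q3},{q2,q3},{q2,q4},{q3,q4},{q3,q5},{q3,q6},{q1,q2,q4},{q3,q5,q6}} A34={{q3},{q2,q3},{q2,q5},{q3,q4},{q3,q5},{q3,q6},{q5,q6},{q1,q2,q5},{q3,q5,q6}}
  A123={{q3,q6},{q3,q5,q6}} A124={{q3,q6},{q1,q2,q4},{q3,q5,q6}} A134={{q3,q6},{q5,q6},{q1,q2,q5},{q3,q5,q6}} A234={{q3},{q2,q3},{q3,q4},{q3,q5},{q3,q6},{q3,q5,q6}}
  A1234={{q3,q6},{q3,q5,q6}}
components per intersection:
  A1: {{q1},{q1,q2},{q1,q4},{q1,q5},{q1,q2,q4},{q1,q2,q5}} {{q6},{q3,q6},{q5,q6},{q3,q5,q6}}
  A2: {{q3},{q4},{q1,q4},{q2,q3},{q2,q4},{q3,q4},{q3,q5},{q3,q6},{q4,q5},{q1,q2,q4},{q3,q5,q6}}
  A3: {{q3},{q5},{q1,q5},{q2,q3},{q2,q5},{q3,q4},{q3,q5},{q3,q6},{q4,q5},{q5,q6},{q1,q2,q5},{q3,q5,q6}}
  A4: {{q2},{q3},{q6},{q1,q2},{q2,q3},{q2,q4},{q2,q5},{q3,q4},{q3,q5},{q3,q6},{q5,q6},{q1,q2,q4},{q1,q2,q5},{q3,q5,q6}}
  A12: {{q1,q4},{q1,q2,q4}} {{q3,q6},{q3,q5,q6}}
  A13: {{q1,q5},{q1,q2,q5}} {{q3,q6},{q5,q6},{q3,q5,q6}}
  A14: {{q6},{q3,q6},{q5,q6},{q3,q5,q6}} {{q1,q2},{q1,q2,q4},{q1,q2,q5}}
  A23: {{q3},{q2,q3},{q3,q4},{q3,q5},{q3,q6},{q3,q5,q6}} {{q4,q5}}
  A24: {{q3},{q2,q3},{q3,q4},{q3,q5},{q3,q6},{q3,q5,q6}} {{q2,q4},{q1,q2,q4}}
  A34: {{q3},{q2,q3},{q3,q4},{q3,q5},{q3,q6},{q5,q6},{q3,q5,q6}} {{q2,q5},{q1,q2,q5}}
  A123: {{q3,q6},{q3,q5,q6}}
  A124: {{q3,q6},{q3,q5,q6}} {{q1,q2,q4}}
  A134: {{q3,q6},{q5,q6},{q3,q5,q6}} {{q1,q2,q5}}
  A234: {{q3},{q2,q3},{q3,q4},{q3,q5},{q3,q6},{q3,q5,q6}}
  A1234: {{q3,q6},{q3,q5,q6}}
C dims 5,12,6,1; δ0: rk 4, SNF 1^4; δ1: rk 5, SNF 1^5; δ2: rk 1, SNF 1^1
Ȟ^0 = (5 − 4) − 0 = 1, so Ȟ^0 ≅ Z
Ȟ^1 = (12 − 5) − 4 = 3, so Ȟ^1 ≅ Z^3
Ȟ^2 = (6 − 1) − 5 = 0, so Ȟ^2 ≅ 0


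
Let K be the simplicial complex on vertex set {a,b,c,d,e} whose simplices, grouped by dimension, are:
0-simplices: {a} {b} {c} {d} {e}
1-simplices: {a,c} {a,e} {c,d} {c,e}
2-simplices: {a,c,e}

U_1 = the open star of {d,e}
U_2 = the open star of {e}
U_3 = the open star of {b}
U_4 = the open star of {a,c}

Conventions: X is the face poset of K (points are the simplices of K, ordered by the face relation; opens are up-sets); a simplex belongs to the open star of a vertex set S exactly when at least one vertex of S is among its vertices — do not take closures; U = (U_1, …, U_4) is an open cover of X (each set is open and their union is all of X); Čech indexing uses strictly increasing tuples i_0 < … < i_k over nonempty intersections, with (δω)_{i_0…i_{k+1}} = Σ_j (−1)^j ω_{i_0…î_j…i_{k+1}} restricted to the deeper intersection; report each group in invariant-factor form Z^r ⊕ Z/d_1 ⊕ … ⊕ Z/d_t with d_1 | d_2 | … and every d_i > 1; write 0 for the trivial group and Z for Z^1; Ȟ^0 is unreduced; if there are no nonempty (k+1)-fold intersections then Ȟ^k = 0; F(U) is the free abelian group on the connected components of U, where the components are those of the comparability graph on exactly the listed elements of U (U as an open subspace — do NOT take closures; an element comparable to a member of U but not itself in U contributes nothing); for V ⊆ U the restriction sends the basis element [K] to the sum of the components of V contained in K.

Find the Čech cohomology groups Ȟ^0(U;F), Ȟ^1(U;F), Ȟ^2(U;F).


nonempty overlaps:
  U1={{d},{e},{a,e},{c,d},{c,e},{a,c,e}} U2={{e},{a,e},{c,e},{a,c,e}} U3={{b}} U4={{a},{c},{a,c},{a,e},{c,d},{c,e},{a,c,e}}
  U12={{e},{a,e},{c,e},{a,c,e}} U14={{a,e},{c,d},{c,e},{a,c,e}} U24={{a,e},{c,e},{a,c,e}}
  U124={{a,e},{c,e},{a,c,e}}
components per intersection:
  U1: {{d},{c,d}} {{e},{a,e},{c,e},{a,c,e}}
  U2: {{e},{a,e},{c,e},{a,c,e}}
  U3: {{b}}
  U4: {{a},{c},{a,c},{a,e},{c,d},{c,e},{a,c,e}}
  U12: {{e},{a,e},{c,e},{a,c,e}}
  U14: {{a,e},{c,e},{a,c,e}} {{c,d}}
  U24: {{a,e},{c,e},{a,c,e}}
  U124: {{a,e},{c,e},{a,c,e}}
C dims 5,4,1; δ0: rk 3, SNF 1^3; δ1: rk 1, SNF 1^1
degree 0: 5−3−0 = 2 → Ȟ^0 ≅ Z^2
degree 1: 4−1−3 = 0 → Ȟ^1 ≅ 0
degree 2: 1−0−1 = 0 → Ȟ^2 ≅ 0

Ȟ^0 = Z^2; Ȟ^1 = 0; Ȟ^2 = 0


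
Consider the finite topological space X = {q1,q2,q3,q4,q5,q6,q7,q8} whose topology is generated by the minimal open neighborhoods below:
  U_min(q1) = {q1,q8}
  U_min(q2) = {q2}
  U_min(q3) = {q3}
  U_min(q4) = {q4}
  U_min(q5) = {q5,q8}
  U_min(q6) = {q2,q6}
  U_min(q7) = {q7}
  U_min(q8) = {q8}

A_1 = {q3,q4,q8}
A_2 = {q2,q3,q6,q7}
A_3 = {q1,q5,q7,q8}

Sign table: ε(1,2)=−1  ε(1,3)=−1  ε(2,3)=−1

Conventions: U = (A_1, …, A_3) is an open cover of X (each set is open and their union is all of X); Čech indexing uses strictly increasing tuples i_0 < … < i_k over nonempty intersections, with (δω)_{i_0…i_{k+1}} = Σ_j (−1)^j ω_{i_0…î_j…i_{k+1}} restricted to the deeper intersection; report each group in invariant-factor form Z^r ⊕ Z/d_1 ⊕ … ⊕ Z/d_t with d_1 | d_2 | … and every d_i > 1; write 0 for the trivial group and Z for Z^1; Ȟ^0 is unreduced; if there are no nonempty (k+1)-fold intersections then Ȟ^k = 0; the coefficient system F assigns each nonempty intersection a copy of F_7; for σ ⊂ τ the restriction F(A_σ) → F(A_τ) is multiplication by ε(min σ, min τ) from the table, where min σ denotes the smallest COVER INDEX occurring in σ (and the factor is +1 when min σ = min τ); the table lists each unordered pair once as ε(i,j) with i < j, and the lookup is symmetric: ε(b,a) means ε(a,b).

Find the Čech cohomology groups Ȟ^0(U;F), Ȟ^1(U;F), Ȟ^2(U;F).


Ȟ^0(U;F) ≅ 0, Ȟ^1(U;F) ≅ 0, Ȟ^2(U;F) ≅ 0

nonempty intersections:
  A12={q3} A13={q8} A23={q7}
C dims 3,3; δ0: rk_F7 3
Ȟ^0: (3−3)−0=0 ⇒ 0
Ȟ^1: (3−0)−3=0 ⇒ 0
Ȟ^2: (0−0)−0=0 ⇒ 0


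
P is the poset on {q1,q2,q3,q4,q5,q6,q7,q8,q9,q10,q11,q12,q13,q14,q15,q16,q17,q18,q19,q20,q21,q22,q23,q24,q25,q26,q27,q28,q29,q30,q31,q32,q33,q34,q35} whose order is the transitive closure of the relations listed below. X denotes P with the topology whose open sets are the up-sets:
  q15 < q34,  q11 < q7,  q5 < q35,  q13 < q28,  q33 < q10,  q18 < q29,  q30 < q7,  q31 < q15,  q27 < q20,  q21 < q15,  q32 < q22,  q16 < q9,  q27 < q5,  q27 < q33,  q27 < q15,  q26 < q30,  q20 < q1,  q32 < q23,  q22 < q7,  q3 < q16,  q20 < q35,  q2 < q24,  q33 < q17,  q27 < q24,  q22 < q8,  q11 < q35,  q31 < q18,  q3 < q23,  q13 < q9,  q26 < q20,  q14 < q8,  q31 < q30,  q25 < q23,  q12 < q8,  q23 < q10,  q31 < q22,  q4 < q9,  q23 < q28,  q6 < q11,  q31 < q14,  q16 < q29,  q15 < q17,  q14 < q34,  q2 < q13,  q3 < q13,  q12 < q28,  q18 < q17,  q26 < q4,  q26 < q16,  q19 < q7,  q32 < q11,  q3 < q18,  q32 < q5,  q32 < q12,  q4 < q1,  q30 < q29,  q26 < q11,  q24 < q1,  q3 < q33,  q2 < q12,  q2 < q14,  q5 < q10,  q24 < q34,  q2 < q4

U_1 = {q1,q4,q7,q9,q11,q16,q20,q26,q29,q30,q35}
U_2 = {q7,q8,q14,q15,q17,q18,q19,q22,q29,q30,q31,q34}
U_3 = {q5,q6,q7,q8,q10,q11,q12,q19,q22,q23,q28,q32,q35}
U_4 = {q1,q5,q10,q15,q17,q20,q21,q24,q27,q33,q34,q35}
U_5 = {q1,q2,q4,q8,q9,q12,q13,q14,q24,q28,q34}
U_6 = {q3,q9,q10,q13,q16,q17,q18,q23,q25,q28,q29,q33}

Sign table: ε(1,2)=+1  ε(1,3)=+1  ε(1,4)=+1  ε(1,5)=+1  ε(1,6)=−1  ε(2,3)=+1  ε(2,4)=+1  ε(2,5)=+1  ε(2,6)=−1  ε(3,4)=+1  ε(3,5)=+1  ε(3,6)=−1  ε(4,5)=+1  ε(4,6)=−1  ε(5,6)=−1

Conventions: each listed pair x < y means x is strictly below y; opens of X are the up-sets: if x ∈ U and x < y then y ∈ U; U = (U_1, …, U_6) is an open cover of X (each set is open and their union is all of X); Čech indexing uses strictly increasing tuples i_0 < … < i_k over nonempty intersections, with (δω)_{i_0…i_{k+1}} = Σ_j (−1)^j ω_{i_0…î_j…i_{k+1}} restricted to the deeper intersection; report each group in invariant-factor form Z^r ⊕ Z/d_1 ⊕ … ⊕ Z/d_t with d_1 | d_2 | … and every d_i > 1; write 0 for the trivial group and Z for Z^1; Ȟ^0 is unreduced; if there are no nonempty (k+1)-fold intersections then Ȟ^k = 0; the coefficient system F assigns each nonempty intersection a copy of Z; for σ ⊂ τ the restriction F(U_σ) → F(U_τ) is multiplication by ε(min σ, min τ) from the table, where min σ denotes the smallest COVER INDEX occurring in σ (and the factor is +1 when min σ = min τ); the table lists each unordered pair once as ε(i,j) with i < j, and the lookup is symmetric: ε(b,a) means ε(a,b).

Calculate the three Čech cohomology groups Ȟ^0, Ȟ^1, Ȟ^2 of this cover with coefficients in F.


Ȟ^0 = Z,  Ȟ^1 = 0,  Ȟ^2 = Z/2

cover nerve:
  U12={q7,q29,q30} U13={q7,q11,q35} U14={q1,q20,q35} U15={q1,q4,q9} U16={q9,q16,q29} U23={q7,q8,q19,q22} U24={q15,q17,q34} U25={q8,q14,q34} U26={q17,q18,q29} U34={q5,q10,q35} U35={q8,q12,q28} U36={q10,q23,q28} U45={q1,q24,q34} U46={q10,q17,q33} U56={q9,q13,q28}
  U123={q7} U126={q29} U134={q35} U145={q1} U156={q9} U235={q8} U245={q34} U246={q17} U346={q10} U356={q28}
C dims 6,15,10; δ0: rk 5, SNF 1^5; δ1: rk 10, SNF 1^9·2
Ȟ^0: (6−5)−0=1 ⇒ Z
Ȟ^1: (15−10)−5=0 ⇒ 0
Ȟ^2: (10−0)−10=0 plus torsion [2] ⇒ Z/2


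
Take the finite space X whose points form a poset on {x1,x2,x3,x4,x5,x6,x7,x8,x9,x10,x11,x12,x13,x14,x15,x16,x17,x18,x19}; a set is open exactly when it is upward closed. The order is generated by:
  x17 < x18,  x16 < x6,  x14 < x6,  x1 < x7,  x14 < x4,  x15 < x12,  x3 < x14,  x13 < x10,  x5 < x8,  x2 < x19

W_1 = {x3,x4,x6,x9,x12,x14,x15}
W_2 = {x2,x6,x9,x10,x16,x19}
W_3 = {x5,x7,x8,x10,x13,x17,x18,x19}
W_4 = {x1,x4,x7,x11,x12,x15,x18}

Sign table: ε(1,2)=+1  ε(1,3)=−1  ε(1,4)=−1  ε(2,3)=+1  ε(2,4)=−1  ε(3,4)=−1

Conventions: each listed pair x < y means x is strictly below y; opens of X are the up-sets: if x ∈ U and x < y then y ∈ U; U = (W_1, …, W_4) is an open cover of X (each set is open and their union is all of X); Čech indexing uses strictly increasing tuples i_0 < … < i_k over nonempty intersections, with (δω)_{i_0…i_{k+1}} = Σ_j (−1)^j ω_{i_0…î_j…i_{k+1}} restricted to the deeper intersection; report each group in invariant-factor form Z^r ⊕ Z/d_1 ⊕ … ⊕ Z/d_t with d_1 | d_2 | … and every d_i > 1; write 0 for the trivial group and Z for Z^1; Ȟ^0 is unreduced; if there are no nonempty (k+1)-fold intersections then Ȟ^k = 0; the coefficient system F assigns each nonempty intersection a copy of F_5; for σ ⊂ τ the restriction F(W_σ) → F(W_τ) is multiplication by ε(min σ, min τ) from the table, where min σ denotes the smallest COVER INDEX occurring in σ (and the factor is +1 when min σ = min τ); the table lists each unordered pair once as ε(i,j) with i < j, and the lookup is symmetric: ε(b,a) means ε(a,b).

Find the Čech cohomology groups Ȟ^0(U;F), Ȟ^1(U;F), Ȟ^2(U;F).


nonempty intersections:
  W12={x6,x9} W14={x4,x12,x15} W23={x10,x19} W34={x7,x18}
C dims 4,4; δ0: rk_F5 3
Ȟ^0: (4−3)−0=1 ⇒ Z/5
Ȟ^1: (4−0)−3=1 ⇒ Z/5
Ȟ^2: (0−0)−0=0 ⇒ 0

Ȟ^0(U;F) ≅ Z/5, Ȟ^1(U;F) ≅ Z/5, Ȟ^2(U;F) ≅ 0


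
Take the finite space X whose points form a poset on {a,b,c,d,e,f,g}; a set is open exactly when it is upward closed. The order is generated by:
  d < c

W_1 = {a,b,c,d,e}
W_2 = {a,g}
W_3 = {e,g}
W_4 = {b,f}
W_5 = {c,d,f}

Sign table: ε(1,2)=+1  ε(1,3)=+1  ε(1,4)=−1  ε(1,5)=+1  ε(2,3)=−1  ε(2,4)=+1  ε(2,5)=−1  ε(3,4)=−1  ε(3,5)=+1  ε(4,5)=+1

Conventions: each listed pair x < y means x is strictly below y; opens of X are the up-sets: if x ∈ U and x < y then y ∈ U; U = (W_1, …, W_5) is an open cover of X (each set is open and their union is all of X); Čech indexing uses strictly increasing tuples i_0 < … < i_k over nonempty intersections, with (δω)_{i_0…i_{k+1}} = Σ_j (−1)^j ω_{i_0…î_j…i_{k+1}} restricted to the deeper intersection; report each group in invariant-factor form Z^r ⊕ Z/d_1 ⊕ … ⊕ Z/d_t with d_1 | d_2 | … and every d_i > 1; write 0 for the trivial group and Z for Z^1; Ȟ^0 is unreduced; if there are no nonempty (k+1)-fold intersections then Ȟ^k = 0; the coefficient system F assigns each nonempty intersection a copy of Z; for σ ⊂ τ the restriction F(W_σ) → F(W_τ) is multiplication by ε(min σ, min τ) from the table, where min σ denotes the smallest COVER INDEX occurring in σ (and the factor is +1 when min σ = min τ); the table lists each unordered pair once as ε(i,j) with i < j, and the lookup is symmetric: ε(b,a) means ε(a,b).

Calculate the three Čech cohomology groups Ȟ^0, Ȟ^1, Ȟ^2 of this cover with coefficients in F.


nerve of the cover:
  W12={a} W13={e} W14={b} W15={c,d} W23={g} W45={f}
C dims 5,6; δ0: rk 5, SNF 1^4·2
Ȟ^0 = (5 − 5) − 0 = 0, so Ȟ^0 ≅ 0
Ȟ^1 = (6 − 0) − 5 = 1 plus torsion [2], so Ȟ^1 ≅ Z ⊕ Z/2
Ȟ^2 = (0 − 0) − 0 = 0, so Ȟ^2 ≅ 0

Ȟ^0 = 0; Ȟ^1 = Z ⊕ Z/2; Ȟ^2 = 0


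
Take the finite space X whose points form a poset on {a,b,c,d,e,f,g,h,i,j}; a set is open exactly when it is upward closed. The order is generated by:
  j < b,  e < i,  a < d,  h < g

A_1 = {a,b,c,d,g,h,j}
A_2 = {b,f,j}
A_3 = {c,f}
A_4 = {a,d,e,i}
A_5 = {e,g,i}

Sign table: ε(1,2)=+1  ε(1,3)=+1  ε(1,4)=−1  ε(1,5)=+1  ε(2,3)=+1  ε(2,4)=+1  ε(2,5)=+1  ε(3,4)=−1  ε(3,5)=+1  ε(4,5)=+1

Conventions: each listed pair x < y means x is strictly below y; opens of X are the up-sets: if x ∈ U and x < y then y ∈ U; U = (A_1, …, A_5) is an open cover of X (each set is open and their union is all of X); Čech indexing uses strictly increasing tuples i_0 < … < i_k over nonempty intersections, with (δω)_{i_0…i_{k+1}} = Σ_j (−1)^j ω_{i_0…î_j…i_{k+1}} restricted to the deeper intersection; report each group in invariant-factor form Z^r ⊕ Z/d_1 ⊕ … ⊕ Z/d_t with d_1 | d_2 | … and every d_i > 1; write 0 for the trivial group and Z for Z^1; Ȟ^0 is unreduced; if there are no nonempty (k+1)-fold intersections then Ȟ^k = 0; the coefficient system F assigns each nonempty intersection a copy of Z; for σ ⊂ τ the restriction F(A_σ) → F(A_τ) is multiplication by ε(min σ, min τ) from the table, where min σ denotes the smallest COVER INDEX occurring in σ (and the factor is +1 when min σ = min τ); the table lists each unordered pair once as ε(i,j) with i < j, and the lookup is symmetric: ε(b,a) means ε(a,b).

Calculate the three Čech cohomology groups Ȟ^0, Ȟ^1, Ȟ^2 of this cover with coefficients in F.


nerve simplices:
  A12={b,j} A13={c} A14={a,d} A15={g} A23={f} A45={e,i}
C dims 5,6; δ0: rk 5, SNF 1^4·2
degree 0: 5−5−0 = 0 → Ȟ^0 ≅ 0
degree 1: 6−0−5 = 1 plus torsion [2] → Ȟ^1 ≅ Z ⊕ Z/2
degree 2: 0−0−0 = 0 → Ȟ^2 ≅ 0

Ȟ^0(U;F) ≅ 0; Ȟ^1(U;F) ≅ Z ⊕ Z/2; Ȟ^2(U;F) ≅ 0


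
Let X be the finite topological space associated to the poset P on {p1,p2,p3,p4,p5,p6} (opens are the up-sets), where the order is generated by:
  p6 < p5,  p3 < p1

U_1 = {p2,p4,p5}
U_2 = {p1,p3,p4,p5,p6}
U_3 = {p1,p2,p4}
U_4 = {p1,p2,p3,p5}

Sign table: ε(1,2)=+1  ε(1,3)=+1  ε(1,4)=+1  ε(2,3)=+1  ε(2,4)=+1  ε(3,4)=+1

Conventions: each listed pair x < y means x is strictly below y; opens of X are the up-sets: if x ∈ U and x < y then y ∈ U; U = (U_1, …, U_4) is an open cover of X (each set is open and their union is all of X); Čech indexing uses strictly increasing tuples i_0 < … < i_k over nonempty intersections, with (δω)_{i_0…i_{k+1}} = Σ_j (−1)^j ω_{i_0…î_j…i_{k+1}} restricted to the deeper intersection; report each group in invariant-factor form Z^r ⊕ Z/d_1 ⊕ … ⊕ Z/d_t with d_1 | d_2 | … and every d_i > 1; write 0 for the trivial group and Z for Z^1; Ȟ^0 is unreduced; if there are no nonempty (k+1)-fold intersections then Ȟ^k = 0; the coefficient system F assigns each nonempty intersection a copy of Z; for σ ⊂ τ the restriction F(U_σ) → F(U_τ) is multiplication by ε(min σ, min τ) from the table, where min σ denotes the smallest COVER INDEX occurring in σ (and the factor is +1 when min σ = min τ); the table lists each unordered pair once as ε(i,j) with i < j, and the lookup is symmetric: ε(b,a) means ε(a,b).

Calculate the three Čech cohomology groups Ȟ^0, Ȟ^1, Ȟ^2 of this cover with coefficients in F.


nonempty intersections:
  U12={p4,p5} U13={p2,p4} U14={p2,p5} U23={p1,p4} U24={p1,p3,p5} U34={p1,p2}
  U123={p4} U124={p5} U134={p2} U234={p1}
C dims 4,6,4; δ0: rk 3, SNF 1^3; δ1: rk 3, SNF 1^3
Ȟ^0: (4−3)−0=1 ⇒ Z
Ȟ^1: (6−3)−3=0 ⇒ 0
Ȟ^2: (4−0)−3=1 ⇒ Z

Ȟ^0 ≅ Z, Ȟ^1 ≅ 0, Ȟ^2 ≅ Z


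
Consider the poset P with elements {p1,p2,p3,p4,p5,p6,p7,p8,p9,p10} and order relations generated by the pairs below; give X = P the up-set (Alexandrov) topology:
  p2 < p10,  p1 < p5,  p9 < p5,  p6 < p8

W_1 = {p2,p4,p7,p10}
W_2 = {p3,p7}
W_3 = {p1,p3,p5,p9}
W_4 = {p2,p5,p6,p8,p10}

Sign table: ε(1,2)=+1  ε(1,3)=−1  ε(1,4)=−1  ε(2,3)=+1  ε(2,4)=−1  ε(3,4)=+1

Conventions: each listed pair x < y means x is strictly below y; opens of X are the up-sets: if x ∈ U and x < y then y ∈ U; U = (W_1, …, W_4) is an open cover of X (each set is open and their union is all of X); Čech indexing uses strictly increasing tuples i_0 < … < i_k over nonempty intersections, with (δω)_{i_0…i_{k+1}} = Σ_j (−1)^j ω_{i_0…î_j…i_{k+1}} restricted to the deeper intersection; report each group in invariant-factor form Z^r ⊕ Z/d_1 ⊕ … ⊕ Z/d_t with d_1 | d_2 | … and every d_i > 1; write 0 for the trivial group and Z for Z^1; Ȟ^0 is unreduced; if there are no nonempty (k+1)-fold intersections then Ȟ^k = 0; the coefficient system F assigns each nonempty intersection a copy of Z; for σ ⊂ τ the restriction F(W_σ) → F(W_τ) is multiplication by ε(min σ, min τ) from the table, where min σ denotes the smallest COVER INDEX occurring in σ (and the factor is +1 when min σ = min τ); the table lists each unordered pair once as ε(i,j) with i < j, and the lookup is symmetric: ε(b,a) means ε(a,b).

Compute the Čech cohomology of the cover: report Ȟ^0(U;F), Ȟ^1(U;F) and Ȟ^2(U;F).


nerve of the cover:
  W12={p7} W14={p2,p10} W23={p3} W34={p5}
C dims 4,4; δ0: rk 4, SNF 1^3·2
Ȟ^0 = (4 − 4) − 0 = 0, so Ȟ^0 ≅ 0
Ȟ^1 = (4 − 0) − 4 = 0 plus torsion [2], so Ȟ^1 ≅ Z/2
Ȟ^2 = (0 − 0) − 0 = 0, so Ȟ^2 ≅ 0

Ȟ^0 = 0; Ȟ^1 = Z/2; Ȟ^2 = 0


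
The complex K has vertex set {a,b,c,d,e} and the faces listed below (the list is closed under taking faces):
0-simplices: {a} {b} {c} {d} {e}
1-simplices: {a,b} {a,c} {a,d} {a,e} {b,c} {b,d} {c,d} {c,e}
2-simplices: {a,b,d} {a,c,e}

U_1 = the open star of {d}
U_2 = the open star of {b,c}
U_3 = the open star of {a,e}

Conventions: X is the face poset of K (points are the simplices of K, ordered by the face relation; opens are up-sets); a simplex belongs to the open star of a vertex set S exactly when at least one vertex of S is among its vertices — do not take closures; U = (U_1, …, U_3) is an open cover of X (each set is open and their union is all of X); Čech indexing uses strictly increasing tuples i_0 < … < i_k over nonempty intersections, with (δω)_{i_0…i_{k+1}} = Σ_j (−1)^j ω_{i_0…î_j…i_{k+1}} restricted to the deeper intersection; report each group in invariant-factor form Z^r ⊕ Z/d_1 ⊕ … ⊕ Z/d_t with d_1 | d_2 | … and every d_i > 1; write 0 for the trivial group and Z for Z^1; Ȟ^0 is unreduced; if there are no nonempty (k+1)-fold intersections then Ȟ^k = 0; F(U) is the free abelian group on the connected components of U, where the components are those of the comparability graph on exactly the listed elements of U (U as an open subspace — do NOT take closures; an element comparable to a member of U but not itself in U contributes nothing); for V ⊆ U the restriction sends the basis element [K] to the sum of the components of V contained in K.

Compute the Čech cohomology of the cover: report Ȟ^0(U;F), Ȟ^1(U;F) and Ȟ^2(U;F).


Ȟ^0 = Z; Ȟ^1 = Z^2; Ȟ^2 = 0

nerve of the cover:
  U1={{d},{a,d},{b,d},{c,d},{a,b,d}} U2={{b},{c},{a,b},{a,c},{b,c},{b,d},{c,d},{c,e},{a,b,d},{a,c,e}} U3={{a},{e},{a,b},{a,c},{a,d},{a,e},{c,e},{a,b,d},{a,c,e}}
  U12={{b,d},{c,d},{a,b,d}} U13={{a,d},{a,b,d}} U23={{a,b},{a,c},{c,e},{a,b,d},{a,c,e}}
  U123={{a,b,d}}
components per intersection:
  U1: {{d},{a,d},{b,d},{c,d},{a,b,d}}
  U2: {{b},{c},{a,b},{a,c},{b,c},{b,d},{c,d},{c,e},{a,b,d},{a,c,e}}
  U3: {{a},{e},{a,b},{a,c},{a,d},{a,e},{c,e},{a,b,d},{a,c,e}}
  U12: {{b,d},{a,b,d}} {{c,d}}
  U13: {{a,d},{a,b,d}}
  U23: {{a,b},{a,b,d}} {{a,c},{c,e},{a,c,e}}
  U123: {{a,b,d}}
C dims 3,5,1; δ0: rk 2, SNF 1^2; δ1: rk 1, SNF 1^1
Ȟ^0 = (3 − 2) − 0 = 1, so Ȟ^0 ≅ Z
Ȟ^1 = (5 − 1) − 2 = 2, so Ȟ^1 ≅ Z^2
Ȟ^2 = (1 − 0) − 1 = 0, so Ȟ^2 ≅ 0


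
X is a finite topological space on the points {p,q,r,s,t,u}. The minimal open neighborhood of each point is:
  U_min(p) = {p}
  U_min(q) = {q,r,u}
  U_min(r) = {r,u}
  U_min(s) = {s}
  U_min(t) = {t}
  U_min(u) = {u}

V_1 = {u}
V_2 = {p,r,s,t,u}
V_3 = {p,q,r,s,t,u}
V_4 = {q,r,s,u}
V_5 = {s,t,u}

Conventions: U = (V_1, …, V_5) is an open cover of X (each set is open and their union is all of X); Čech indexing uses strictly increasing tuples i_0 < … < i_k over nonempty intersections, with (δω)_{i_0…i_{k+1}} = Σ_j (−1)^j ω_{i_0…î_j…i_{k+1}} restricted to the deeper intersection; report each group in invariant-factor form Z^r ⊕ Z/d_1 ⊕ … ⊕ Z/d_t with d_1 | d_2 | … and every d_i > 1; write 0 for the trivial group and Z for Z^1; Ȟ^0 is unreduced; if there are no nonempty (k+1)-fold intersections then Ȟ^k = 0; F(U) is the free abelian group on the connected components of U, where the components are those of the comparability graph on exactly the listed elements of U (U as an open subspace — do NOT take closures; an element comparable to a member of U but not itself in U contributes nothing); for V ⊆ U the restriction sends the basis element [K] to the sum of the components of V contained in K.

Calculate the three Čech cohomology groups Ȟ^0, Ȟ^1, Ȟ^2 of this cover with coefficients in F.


Ȟ^0(U;F) ≅ Z^4, Ȟ^1(U;F) ≅ 0 and Ȟ^2(U;F) ≅ 0

nerve of the cover:
  V12={u} V13={u} V14={u} V15={u} V23={p,r,s,t,u} V24={r,s,u} V25={s,t,u} V34={q,r,s,u} V35={s,t,u} V45={s,u}
  V123={u} V124={u} V125={u} V134={u} V135={u} V145={u} V234={r,s,u} V235={s,t,u} V245={s,u} V345={s,u}
  V1234={u} V1235={u} V1245={u} V1345={u} V2345={s,u}
  V12345={u}
components per intersection:
  V1: {u}
  V2: {p} {r,u} {s} {t}
  V3: {p} {q,r,u} {s} {t}
  V4: {q,r,u} {s}
  V5: {s} {t} {u}
  V12: {u}
  V13: {u}
  V14: {u}
  V15: {u}
  V23: {p} {r,u} {s} {t}
  V24: {r,u} {s}
  V25: {s} {t} {u}
  V34: {q,r,u} {s}
  V35: {s} {t} {u}
  V45: {s} {u}
  V123: {u}
  V124: {u}
  V125: {u}
  V134: {u}
  V135: {u}
  V145: {u}
  V234: {r,u} {s}
  V235: {s} {t} {u}
  V245: {s} {u}
  V345: {s} {u}
  V1234: {u}
  V1235: {u}
  V1245: {u}
  V1345: {u}
  V2345: {s} {u}
  V12345: {u}
C dims 14,20,15,6; δ0: rk 10, SNF 1^10; δ1: rk 10, SNF 1^10; δ2: rk 5, SNF 1^5
Ȟ^0 = (14 − 10) − 0 = 4, so Ȟ^0 ≅ Z^4
Ȟ^1 = (20 − 10) − 10 = 0, so Ȟ^1 ≅ 0
Ȟ^2 = (15 − 5) − 10 = 0, so Ȟ^2 ≅ 0


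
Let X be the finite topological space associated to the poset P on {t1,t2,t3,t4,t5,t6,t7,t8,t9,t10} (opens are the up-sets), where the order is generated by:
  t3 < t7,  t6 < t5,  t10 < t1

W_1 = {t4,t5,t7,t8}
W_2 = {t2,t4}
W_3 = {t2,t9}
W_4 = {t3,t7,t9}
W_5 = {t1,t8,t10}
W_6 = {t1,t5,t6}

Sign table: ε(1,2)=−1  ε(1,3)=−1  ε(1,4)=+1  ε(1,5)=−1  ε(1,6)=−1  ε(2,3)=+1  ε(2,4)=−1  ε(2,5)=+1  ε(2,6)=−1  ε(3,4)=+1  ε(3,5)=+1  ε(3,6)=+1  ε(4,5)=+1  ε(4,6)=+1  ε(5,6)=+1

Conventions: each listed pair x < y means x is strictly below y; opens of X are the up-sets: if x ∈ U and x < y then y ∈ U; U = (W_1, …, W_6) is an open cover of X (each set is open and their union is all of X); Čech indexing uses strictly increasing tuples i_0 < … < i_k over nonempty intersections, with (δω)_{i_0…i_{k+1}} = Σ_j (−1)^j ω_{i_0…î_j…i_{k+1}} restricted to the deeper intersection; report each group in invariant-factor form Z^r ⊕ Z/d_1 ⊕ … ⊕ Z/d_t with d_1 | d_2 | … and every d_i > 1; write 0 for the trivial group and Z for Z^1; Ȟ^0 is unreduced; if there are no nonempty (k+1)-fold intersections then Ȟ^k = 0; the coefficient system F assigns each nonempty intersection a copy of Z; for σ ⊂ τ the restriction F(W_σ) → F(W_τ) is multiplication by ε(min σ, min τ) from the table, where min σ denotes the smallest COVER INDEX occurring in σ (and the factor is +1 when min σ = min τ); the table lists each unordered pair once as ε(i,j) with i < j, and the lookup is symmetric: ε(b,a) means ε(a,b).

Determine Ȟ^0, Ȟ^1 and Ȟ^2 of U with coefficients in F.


nerve of the cover:
  W12={t4} W14={t7} W15={t8} W16={t5} W23={t2} W34={t9} W56={t1}
C dims 6,7; δ0: rk 6, SNF 1^5·2
Ȟ^0 = (6 − 6) − 0 = 0, so Ȟ^0 ≅ 0
Ȟ^1 = (7 − 0) − 6 = 1 plus torsion [2], so Ȟ^1 ≅ Z ⊕ Z/2
Ȟ^2 = (0 − 0) − 0 = 0, so Ȟ^2 ≅ 0

Ȟ^0(U;F) ≅ 0; Ȟ^1(U;F) ≅ Z ⊕ Z/2; Ȟ^2(U;F) ≅ 0


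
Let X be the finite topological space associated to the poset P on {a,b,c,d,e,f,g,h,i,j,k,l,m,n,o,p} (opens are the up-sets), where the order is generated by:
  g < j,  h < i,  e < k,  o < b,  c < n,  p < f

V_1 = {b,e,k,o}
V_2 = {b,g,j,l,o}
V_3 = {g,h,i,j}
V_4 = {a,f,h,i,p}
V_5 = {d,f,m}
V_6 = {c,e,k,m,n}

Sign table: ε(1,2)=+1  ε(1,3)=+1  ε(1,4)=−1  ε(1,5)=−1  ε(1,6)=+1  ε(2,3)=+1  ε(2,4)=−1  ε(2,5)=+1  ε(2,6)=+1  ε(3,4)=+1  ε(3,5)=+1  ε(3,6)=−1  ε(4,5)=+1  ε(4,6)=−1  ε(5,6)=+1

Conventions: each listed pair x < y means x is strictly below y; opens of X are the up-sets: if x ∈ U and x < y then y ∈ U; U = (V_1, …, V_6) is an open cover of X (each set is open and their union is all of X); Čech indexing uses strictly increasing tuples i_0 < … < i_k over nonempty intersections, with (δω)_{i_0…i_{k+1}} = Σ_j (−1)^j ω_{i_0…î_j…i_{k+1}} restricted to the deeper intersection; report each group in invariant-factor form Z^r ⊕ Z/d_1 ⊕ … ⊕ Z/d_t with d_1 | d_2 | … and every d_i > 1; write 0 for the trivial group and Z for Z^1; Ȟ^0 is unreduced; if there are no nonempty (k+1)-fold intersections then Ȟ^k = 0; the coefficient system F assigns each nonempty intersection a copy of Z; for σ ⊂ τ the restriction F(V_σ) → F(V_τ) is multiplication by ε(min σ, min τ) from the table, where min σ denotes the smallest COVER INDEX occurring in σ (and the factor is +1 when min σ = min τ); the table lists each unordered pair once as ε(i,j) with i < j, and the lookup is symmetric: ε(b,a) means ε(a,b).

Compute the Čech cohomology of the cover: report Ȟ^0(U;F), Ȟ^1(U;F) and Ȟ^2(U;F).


Ȟ^0 ≅ Z, Ȟ^1 ≅ Z and Ȟ^2 ≅ 0

nerve of the cover:
  V12={b,o} V16={e,k} V23={g,j} V34={h,i} V45={f} V56={m}
C dims 6,6; δ0: rk 5, SNF 1^5
Ȟ^0 = (6 − 5) − 0 = 1, so Ȟ^0 ≅ Z
Ȟ^1 = (6 − 0) − 5 = 1, so Ȟ^1 ≅ Z
Ȟ^2 = (0 − 0) − 0 = 0, so Ȟ^2 ≅ 0
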